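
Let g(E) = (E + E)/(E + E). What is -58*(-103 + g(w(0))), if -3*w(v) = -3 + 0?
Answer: 5916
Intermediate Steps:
w(v) = 1 (w(v) = -(-3 + 0)/3 = -⅓*(-3) = 1)
g(E) = 1 (g(E) = (2*E)/((2*E)) = (2*E)*(1/(2*E)) = 1)
-58*(-103 + g(w(0))) = -58*(-103 + 1) = -58*(-102) = 5916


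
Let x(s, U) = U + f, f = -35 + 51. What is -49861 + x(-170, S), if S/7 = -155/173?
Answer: -8624270/173 ≈ -49851.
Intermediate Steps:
f = 16
S = -1085/173 (S = 7*(-155/173) = -1085/173 ≈ -6.2717)
x(s, U) = 16 + U (x(s, U) = U + 16 = 16 + U)
-49861 + x(-170, S) = -49861 + (16 - 1085/173) = -49861 + 1683/173 = -8624270/173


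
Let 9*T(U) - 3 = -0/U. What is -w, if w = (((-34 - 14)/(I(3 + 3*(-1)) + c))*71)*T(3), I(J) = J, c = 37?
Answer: 1136/37 ≈ 30.703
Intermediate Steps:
T(U) = ⅓ (T(U) = ⅓ + (-0/U)/9 = ⅓ + (-1*0)/9 = ⅓ + (⅑)*0 = ⅓ + 0 = ⅓)
w = -1136/37 (w = (((-34 - 14)/((3 + 3*(-1)) + 37))*71)*(⅓) = (-48/((3 - 3) + 37)*71)*(⅓) = (-48/(0 + 37)*71)*(⅓) = (-48/37*71)*(⅓) = (-48*1/37*71)*(⅓) = -48/37*71*(⅓) = -3408/37*⅓ = -1136/37 ≈ -30.703)
-w = -1*(-1136/37) = 1136/37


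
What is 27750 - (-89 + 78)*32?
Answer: 28102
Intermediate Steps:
27750 - (-89 + 78)*32 = 27750 - (-11)*32 = 27750 - 1*(-352) = 27750 + 352 = 28102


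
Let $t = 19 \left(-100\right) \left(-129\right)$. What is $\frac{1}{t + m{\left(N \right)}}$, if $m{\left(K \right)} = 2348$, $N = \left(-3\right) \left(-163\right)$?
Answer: $\frac{1}{247448} \approx 4.0413 \cdot 10^{-6}$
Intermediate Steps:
$N = 489$
$t = 245100$ ($t = \left(-1900\right) \left(-129\right) = 245100$)
$\frac{1}{t + m{\left(N \right)}} = \frac{1}{245100 + 2348} = \frac{1}{247448}$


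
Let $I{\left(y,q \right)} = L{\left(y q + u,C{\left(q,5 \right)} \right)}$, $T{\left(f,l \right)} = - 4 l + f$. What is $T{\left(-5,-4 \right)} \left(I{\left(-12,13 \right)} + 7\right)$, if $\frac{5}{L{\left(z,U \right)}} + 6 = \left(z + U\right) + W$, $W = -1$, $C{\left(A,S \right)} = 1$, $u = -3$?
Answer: $\frac{230}{3} \approx 76.667$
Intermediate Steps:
$T{\left(f,l \right)} = f - 4 l$
$L{\left(z,U \right)} = \frac{5}{-7 + U + z}$ ($L{\left(z,U \right)} = \frac{5}{-6 - \left(1 - U - z\right)} = \frac{5}{-6 + \left(-1 + U + z\right)} = \frac{5}{-7 + U + z}$)
$I{\left(y,q \right)} = \frac{5}{-9 + q y}$ ($I{\left(y,q \right)} = \frac{5}{-7 + 1 + \left(y q - 3\right)} = \frac{5}{-7 + 1 + \left(q y - 3\right)} = \frac{5}{-7 + 1 + \left(-3 + q y\right)} = \frac{5}{-9 + q y}$)
$T{\left(-5,-4 \right)} \left(I{\left(-12,13 \right)} + 7\right) = \left(-5 - -16\right) \left(\frac{5}{-9 + 13 \left(-12\right)} + 7\right) = \left(-5 + 16\right) \left(\frac{5}{-9 - 156} + 7\right) = 11 \left(\frac{5}{-165} + 7\right) = 11 \left(5 \left(- \frac{1}{165}\right) + 7\right) = 11 \left(- \frac{1}{33} + 7\right) = 11 \cdot \frac{230}{33} = \frac{230}{3}$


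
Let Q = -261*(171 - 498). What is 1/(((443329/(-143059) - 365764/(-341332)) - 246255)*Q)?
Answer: -12207653647/256571900840887655481 ≈ -4.7580e-11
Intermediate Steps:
Q = 85347 (Q = -261*(-327) = 85347)
1/(((443329/(-143059) - 365764/(-341332)) - 246255)*Q) = 1/(((443329/(-143059) - 365764/(-341332)) - 246255)*85347) = (1/85347)/((443329*(-1/143059) - 365764*(-1/341332)) - 246255) = (1/85347)/((-443329/143059 + 91441/85333) - 246255) = (1/85347)/(-24749135538/12207653647 - 246255) = (1/85347)/(-3006220497977523/12207653647) = -12207653647/3006220497977523*1/85347 = -12207653647/256571900840887655481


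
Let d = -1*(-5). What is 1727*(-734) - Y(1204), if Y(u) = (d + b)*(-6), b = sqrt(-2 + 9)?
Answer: -1267588 + 6*sqrt(7) ≈ -1.2676e+6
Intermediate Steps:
d = 5
b = sqrt(7) ≈ 2.6458
Y(u) = -30 - 6*sqrt(7) (Y(u) = (5 + sqrt(7))*(-6) = -30 - 6*sqrt(7))
1727*(-734) - Y(1204) = 1727*(-734) - (-30 - 6*sqrt(7)) = -1267618 + (30 + 6*sqrt(7)) = -1267588 + 6*sqrt(7)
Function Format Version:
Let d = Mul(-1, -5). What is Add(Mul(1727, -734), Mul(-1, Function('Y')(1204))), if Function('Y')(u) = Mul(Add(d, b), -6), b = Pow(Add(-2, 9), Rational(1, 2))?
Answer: Add(-1267588, Mul(6, Pow(7, Rational(1, 2)))) ≈ -1.2676e+6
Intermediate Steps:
d = 5
b = Pow(7, Rational(1, 2)) ≈ 2.6458
Function('Y')(u) = Add(-30, Mul(-6, Pow(7, Rational(1, 2)))) (Function('Y')(u) = Mul(Add(5, Pow(7, Rational(1, 2))), -6) = Add(-30, Mul(-6, Pow(7, Rational(1, 2)))))
Add(Mul(1727, -734), Mul(-1, Function('Y')(1204))) = Add(Mul(1727, -734), Mul(-1, Add(-30, Mul(-6, Pow(7, Rational(1, 2)))))) = Add(-1267618, Add(30, Mul(6, Pow(7, Rational(1, 2))))) = Add(-1267588, Mul(6, Pow(7, Rational(1, 2))))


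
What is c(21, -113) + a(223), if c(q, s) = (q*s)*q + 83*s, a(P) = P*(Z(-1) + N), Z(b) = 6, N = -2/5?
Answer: -289816/5 ≈ -57963.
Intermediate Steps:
N = -⅖ (N = -2*⅕ = -⅖ ≈ -0.40000)
a(P) = 28*P/5 (a(P) = P*(6 - ⅖) = P*(28/5) = 28*P/5)
c(q, s) = 83*s + s*q² (c(q, s) = s*q² + 83*s = 83*s + s*q²)
c(21, -113) + a(223) = -113*(83 + 21²) + (28/5)*223 = -113*(83 + 441) + 6244/5 = -113*524 + 6244/5 = -59212 + 6244/5 = -289816/5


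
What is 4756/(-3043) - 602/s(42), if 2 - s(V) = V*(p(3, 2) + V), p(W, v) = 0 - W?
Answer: -2974465/2489174 ≈ -1.1950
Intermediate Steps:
p(W, v) = -W
s(V) = 2 - V*(-3 + V) (s(V) = 2 - V*(-1*3 + V) = 2 - V*(-3 + V))
4756/(-3043) - 602/s(42) = 4756/(-3043) - 602/(2 - 1*42**2 + 3*42) = 4756*(-1/3043) - 602/(2 - 1*1764 + 126) = -4756/3043 - 602/(2 - 1764 + 126) = -4756/3043 - 602/(-1636) = -4756/3043 - 602*(-1/1636) = -4756/3043 + 301/818 = -2974465/2489174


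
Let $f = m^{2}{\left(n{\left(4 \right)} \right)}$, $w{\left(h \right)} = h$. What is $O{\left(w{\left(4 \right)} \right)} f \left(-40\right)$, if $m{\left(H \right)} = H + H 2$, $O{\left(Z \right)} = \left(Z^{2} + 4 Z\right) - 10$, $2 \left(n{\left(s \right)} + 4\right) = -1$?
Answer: $-160380$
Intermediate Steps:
$n{\left(s \right)} = - \frac{9}{2}$ ($n{\left(s \right)} = -4 + \frac{1}{2} \left(-1\right) = -4 - \frac{1}{2} = - \frac{9}{2}$)
$O{\left(Z \right)} = -10 + Z^{2} + 4 Z$
$m{\left(H \right)} = 3 H$ ($m{\left(H \right)} = H + 2 H = 3 H$)
$f = \frac{729}{4}$ ($f = \left(3 \left(- \frac{9}{2}\right)\right)^{2} = \left(- \frac{27}{2}\right)^{2} = \frac{729}{4} \approx 182.25$)
$O{\left(w{\left(4 \right)} \right)} f \left(-40\right) = \left(-10 + 4^{2} + 4 \cdot 4\right) \frac{729}{4} \left(-40\right) = \left(-10 + 16 + 16\right) \frac{729}{4} \left(-40\right) = 22 \cdot \frac{729}{4} \left(-40\right) = \frac{8019}{2} \left(-40\right) = -160380$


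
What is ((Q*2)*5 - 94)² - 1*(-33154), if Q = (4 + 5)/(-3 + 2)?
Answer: 67010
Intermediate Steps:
Q = -9 (Q = 9/(-1) = 9*(-1) = -9)
((Q*2)*5 - 94)² - 1*(-33154) = (-9*2*5 - 94)² - 1*(-33154) = (-18*5 - 94)² + 33154 = (-90 - 94)² + 33154 = (-184)² + 33154 = 33856 + 33154 = 67010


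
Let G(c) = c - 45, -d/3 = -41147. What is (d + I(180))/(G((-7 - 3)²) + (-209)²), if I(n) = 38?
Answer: 123479/43736 ≈ 2.8233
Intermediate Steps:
d = 123441 (d = -3*(-41147) = 123441)
G(c) = -45 + c
(d + I(180))/(G((-7 - 3)²) + (-209)²) = (123441 + 38)/((-45 + (-7 - 3)²) + (-209)²) = 123479/((-45 + (-10)²) + 43681) = 123479/((-45 + 100) + 43681) = 123479/(55 + 43681) = 123479/43736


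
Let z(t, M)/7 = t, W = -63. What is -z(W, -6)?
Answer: 441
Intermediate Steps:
z(t, M) = 7*t
-z(W, -6) = -7*(-63) = -1*(-441) = 441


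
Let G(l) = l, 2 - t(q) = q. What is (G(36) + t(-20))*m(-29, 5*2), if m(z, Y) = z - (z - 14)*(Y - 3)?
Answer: 15776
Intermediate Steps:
t(q) = 2 - q
m(z, Y) = z - (-14 + z)*(-3 + Y)
(G(36) + t(-20))*m(-29, 5*2) = (36 + (2 - 1*(-20)))*(-42 + 4*(-29) + 14*(5*2) - 1*5*2*(-29)) = (36 + (2 + 20))*(-42 - 116 + 14*10 - 1*10*(-29)) = (36 + 22)*(-42 - 116 + 140 + 290) = 58*272 = 15776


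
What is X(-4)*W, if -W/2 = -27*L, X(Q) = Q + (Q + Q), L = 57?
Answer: -36936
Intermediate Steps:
X(Q) = 3*Q (X(Q) = Q + 2*Q = 3*Q)
W = 3078 (W = -(-54)*57 = -2*(-1539) = 3078)
X(-4)*W = (3*(-4))*3078 = -12*3078 = -36936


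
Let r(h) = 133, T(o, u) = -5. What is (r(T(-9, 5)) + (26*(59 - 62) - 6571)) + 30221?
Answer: 23705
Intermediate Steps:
(r(T(-9, 5)) + (26*(59 - 62) - 6571)) + 30221 = (133 + (26*(59 - 62) - 6571)) + 30221 = (133 + (26*(-3) - 6571)) + 30221 = (133 + (-78 - 6571)) + 30221 = (133 - 6649) + 30221 = -6516 + 30221 = 23705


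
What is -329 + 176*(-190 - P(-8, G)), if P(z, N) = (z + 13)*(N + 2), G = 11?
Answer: -45209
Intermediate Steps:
P(z, N) = (2 + N)*(13 + z) (P(z, N) = (13 + z)*(2 + N) = (2 + N)*(13 + z))
-329 + 176*(-190 - P(-8, G)) = -329 + 176*(-190 - (26 + 2*(-8) + 13*11 + 11*(-8))) = -329 + 176*(-190 - (26 - 16 + 143 - 88)) = -329 + 176*(-190 - 1*65) = -329 + 176*(-190 - 65) = -329 + 176*(-255) = -329 - 44880 = -45209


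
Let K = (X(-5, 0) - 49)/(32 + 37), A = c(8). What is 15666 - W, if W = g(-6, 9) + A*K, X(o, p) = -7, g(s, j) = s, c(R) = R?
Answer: 1081816/69 ≈ 15679.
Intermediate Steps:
A = 8
K = -56/69 (K = (-7 - 49)/(32 + 37) = -56/69 ≈ -0.81159)
W = -862/69 (W = -6 + 8*(-56/69) = -6 - 448/69 = -862/69 ≈ -12.493)
15666 - W = 15666 - 1*(-862/69) = 15666 + 862/69 = 1081816/69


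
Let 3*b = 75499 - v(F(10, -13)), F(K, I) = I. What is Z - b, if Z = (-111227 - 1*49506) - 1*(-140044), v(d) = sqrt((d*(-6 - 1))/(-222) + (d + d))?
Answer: -137566/3 + I*sqrt(1301586)/666 ≈ -45855.0 + 1.713*I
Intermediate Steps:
v(d) = sqrt(100122)*sqrt(d)/222 (v(d) = sqrt((d*(-7))*(-1/222) + 2*d) = sqrt(-7*d*(-1/222) + 2*d) = sqrt(7*d/222 + 2*d) = sqrt(451*d/222) = sqrt(100122)*sqrt(d)/222)
Z = -20689 (Z = (-111227 - 49506) + 140044 = -160733 + 140044 = -20689)
b = 75499/3 - I*sqrt(1301586)/666 (b = (75499 - sqrt(100122)*sqrt(-13)/222)/3 = (75499 - sqrt(100122)*I*sqrt(13)/222)/3 = (75499 - I*sqrt(1301586)/222)/3 = 75499/3 - I*sqrt(1301586)/666 ≈ 25166.0 - 1.713*I)
Z - b = -20689 - (75499/3 - I*sqrt(1301586)/666) = -20689 + (-75499/3 + I*sqrt(1301586)/666) = -137566/3 + I*sqrt(1301586)/666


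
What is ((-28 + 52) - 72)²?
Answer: 2304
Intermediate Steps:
((-28 + 52) - 72)² = (24 - 72)² = (-48)² = 2304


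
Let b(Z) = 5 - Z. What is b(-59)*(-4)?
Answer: -256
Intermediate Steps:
b(-59)*(-4) = (5 - 1*(-59))*(-4) = (5 + 59)*(-4) = 64*(-4) = -256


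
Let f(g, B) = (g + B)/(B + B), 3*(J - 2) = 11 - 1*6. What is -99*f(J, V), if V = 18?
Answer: -715/12 ≈ -59.583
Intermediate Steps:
J = 11/3 (J = 2 + (11 - 1*6)/3 = 2 + (11 - 6)/3 = 2 + (⅓)*5 = 2 + 5/3 = 11/3 ≈ 3.6667)
f(g, B) = (B + g)/(2*B) (f(g, B) = (B + g)/((2*B)) = (B + g)*(1/(2*B)) = (B + g)/(2*B))
-99*f(J, V) = -99*(18 + 11/3)/(2*18) = -99*65/(2*18*3) = -99*65/108 = -715/12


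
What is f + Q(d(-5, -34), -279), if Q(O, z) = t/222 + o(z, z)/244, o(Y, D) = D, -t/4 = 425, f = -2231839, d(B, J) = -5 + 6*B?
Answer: -60447365845/27084 ≈ -2.2318e+6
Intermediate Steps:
t = -1700 (t = -4*425 = -1700)
Q(O, z) = -850/111 + z/244 (Q(O, z) = -1700/222 + z/244 = -1700*1/222 + z*(1/244) = -850/111 + z/244)
f + Q(d(-5, -34), -279) = -2231839 + (-850/111 + (1/244)*(-279)) = -2231839 + (-850/111 - 279/244) = -2231839 - 238369/27084 = -60447365845/27084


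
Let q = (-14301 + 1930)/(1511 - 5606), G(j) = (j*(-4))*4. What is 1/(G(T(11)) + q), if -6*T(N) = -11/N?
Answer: 4095/1451 ≈ 2.8222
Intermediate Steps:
T(N) = 11/(6*N) (T(N) = -(-11)/(6*N) = 11/(6*N))
G(j) = -16*j (G(j) = -4*j*4 = -16*j)
q = 12371/4095 (q = -12371/(-4095) = -12371*(-1/4095) = 12371/4095 ≈ 3.0210)
1/(G(T(11)) + q) = 1/(-88/(3*11) + 12371/4095) = 1/(-16*1/6 + 12371/4095) = 1/(-8/3 + 12371/4095) = 1/(1451/4095) = 4095/1451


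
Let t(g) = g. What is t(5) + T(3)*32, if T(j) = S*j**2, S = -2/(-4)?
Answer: 149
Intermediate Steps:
S = 1/2 (S = -2*(-1/4) = 1/2 ≈ 0.50000)
T(j) = j**2/2
t(5) + T(3)*32 = 5 + ((1/2)*3**2)*32 = 5 + ((1/2)*9)*32 = 5 + (9/2)*32 = 5 + 144 = 149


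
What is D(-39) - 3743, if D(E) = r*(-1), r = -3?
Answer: -3740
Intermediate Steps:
D(E) = 3 (D(E) = -3*(-1) = 3)
D(-39) - 3743 = 3 - 3743 = -3740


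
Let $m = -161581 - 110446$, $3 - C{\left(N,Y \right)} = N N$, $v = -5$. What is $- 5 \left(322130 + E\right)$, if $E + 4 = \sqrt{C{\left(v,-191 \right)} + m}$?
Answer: $-1610630 - 5 i \sqrt{272049} \approx -1.6106 \cdot 10^{6} - 2607.9 i$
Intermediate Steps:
$C{\left(N,Y \right)} = 3 - N^{2}$ ($C{\left(N,Y \right)} = 3 - N N = 3 - N^{2}$)
$m = -272027$ ($m = -161581 - 110446 = -272027$)
$E = -4 + i \sqrt{272049}$ ($E = -4 + \sqrt{\left(3 - \left(-5\right)^{2}\right) - 272027} = -4 + \sqrt{\left(3 - 25\right) - 272027} = -4 + \sqrt{-22 - 272027} = -4 + \sqrt{-272049} = -4 + i \sqrt{272049} \approx -4.0 + 521.58 i$)
$- 5 \left(322130 + E\right) = - 5 \left(322130 - \left(4 - i \sqrt{272049}\right)\right) = - 5 \left(322126 + i \sqrt{272049}\right) = -1610630 - 5 i \sqrt{272049}$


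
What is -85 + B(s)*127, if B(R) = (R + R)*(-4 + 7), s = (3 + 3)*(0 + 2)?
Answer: 9059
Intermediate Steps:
s = 12 (s = 6*2 = 12)
B(R) = 6*R (B(R) = (2*R)*3 = 6*R)
-85 + B(s)*127 = -85 + (6*12)*127 = -85 + 72*127 = -85 + 9144 = 9059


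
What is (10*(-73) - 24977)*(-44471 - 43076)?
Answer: 2250570729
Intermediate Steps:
(10*(-73) - 24977)*(-44471 - 43076) = (-730 - 24977)*(-87547) = -25707*(-87547) = 2250570729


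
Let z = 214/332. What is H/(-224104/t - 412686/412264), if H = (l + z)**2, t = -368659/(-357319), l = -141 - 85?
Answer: -26586579359159244407/113712791598756956141 ≈ -0.23380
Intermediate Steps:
l = -226
t = 368659/357319 (t = -368659*(-1/357319) = 368659/357319 ≈ 1.0317)
z = 107/166 (z = 214*(1/332) = 107/166 ≈ 0.64458)
H = 1399433281/27556 (H = (-226 + 107/166)**2 = (-37409/166)**2 = 1399433281/27556 ≈ 50785.)
H/(-224104/t - 412686/412264) = 1399433281/(27556*(-224104/368659/357319 - 412686/412264)) = 1399433281/(27556*(-224104*357319/368659 - 412686*1/412264)) = 1399433281/(27556*(-80076617176/368659 - 206343/206132)) = 1399433281/(27556*(-16506429321927269/75992416988)) = (1399433281/27556)*(-75992416988/16506429321927269) = -26586579359159244407/113712791598756956141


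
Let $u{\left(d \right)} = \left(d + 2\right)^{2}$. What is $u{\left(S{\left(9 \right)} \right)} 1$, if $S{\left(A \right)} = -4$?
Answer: $4$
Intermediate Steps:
$u{\left(d \right)} = \left(2 + d\right)^{2}$
$u{\left(S{\left(9 \right)} \right)} 1 = \left(2 - 4\right)^{2} \cdot 1 = \left(-2\right)^{2} \cdot 1 = 4 \cdot 1 = 4$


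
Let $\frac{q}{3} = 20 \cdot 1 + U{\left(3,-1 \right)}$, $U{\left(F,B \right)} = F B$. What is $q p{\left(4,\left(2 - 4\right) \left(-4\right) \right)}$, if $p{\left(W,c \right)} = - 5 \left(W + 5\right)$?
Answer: $-2295$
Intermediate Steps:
$p{\left(W,c \right)} = -25 - 5 W$ ($p{\left(W,c \right)} = - 5 \left(5 + W\right) = -25 - 5 W$)
$U{\left(F,B \right)} = B F$
$q = 51$ ($q = 3 \left(20 \cdot 1 - 3\right) = 3 \left(20 - 3\right) = 3 \cdot 17 = 51$)
$q p{\left(4,\left(2 - 4\right) \left(-4\right) \right)} = 51 \left(-25 - 20\right) = 51 \left(-45\right) = -2295$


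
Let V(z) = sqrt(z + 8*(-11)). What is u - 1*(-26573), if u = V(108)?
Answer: 26573 + 2*sqrt(5) ≈ 26577.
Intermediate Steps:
V(z) = sqrt(-88 + z) (V(z) = sqrt(z - 88) = sqrt(-88 + z))
u = 2*sqrt(5) (u = sqrt(-88 + 108) = sqrt(20) = 2*sqrt(5) ≈ 4.4721)
u - 1*(-26573) = 2*sqrt(5) - 1*(-26573) = 2*sqrt(5) + 26573 = 26573 + 2*sqrt(5)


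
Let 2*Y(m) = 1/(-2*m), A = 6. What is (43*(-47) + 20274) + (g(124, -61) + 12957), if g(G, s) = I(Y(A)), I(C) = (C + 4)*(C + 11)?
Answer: 18001945/576 ≈ 31253.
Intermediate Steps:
Y(m) = -1/(4*m) (Y(m) = 1/(2*((-2*m))) = (-1/(2*m))/2 = -1/(4*m))
I(C) = (4 + C)*(11 + C)
g(G, s) = 24985/576 (g(G, s) = 44 + (-1/4/6)**2 + 15*(-1/4/6) = 44 + (-1/4*1/6)**2 + 15*(-1/4*1/6) = 44 + (-1/24)**2 + 15*(-1/24) = 44 + 1/576 - 5/8 = 24985/576)
(43*(-47) + 20274) + (g(124, -61) + 12957) = (43*(-47) + 20274) + (24985/576 + 12957) = (-2021 + 20274) + 7488217/576 = 18253 + 7488217/576 = 18001945/576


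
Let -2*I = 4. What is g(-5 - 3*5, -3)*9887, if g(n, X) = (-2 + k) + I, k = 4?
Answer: 0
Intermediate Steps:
I = -2 (I = -1/2*4 = -2)
g(n, X) = 0 (g(n, X) = (-2 + 4) - 2 = 2 - 2 = 0)
g(-5 - 3*5, -3)*9887 = 0*9887 = 0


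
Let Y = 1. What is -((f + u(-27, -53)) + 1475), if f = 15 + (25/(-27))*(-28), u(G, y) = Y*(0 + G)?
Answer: -40201/27 ≈ -1488.9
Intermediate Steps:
u(G, y) = G (u(G, y) = 1*(0 + G) = 1*G = G)
f = 1105/27 (f = 15 + (25*(-1/27))*(-28) = 15 - 25/27*(-28) = 15 + 700/27 = 1105/27 ≈ 40.926)
-((f + u(-27, -53)) + 1475) = -((1105/27 - 27) + 1475) = -(376/27 + 1475) = -1*40201/27 = -40201/27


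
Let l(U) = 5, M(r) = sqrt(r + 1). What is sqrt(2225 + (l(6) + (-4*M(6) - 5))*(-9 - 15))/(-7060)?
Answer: -sqrt(2225 + 96*sqrt(7))/7060 ≈ -0.0070523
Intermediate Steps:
M(r) = sqrt(1 + r)
sqrt(2225 + (l(6) + (-4*M(6) - 5))*(-9 - 15))/(-7060) = sqrt(2225 + (5 + (-4*sqrt(1 + 6) - 5))*(-9 - 15))/(-7060) = sqrt(2225 + (5 + (-4*sqrt(7) - 5))*(-24))*(-1/7060) = sqrt(2225 + (5 + (-5 - 4*sqrt(7)))*(-24))*(-1/7060) = sqrt(2225 - 4*sqrt(7)*(-24))*(-1/7060) = sqrt(2225 + 96*sqrt(7))*(-1/7060) = -sqrt(2225 + 96*sqrt(7))/7060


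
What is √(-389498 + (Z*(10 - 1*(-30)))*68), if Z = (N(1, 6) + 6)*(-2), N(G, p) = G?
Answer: I*√427578 ≈ 653.89*I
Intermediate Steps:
Z = -14 (Z = (1 + 6)*(-2) = 7*(-2) = -14)
√(-389498 + (Z*(10 - 1*(-30)))*68) = √(-389498 - 14*(10 - 1*(-30))*68) = √(-389498 - 14*(10 + 30)*68) = √(-389498 - 14*40*68) = √(-389498 - 560*68) = √(-389498 - 38080) = √(-427578) = I*√427578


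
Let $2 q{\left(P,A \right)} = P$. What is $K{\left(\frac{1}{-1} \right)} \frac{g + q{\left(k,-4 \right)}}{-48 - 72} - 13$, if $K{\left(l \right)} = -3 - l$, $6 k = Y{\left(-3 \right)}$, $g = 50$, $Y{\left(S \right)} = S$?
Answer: $- \frac{2921}{240} \approx -12.171$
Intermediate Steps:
$k = - \frac{1}{2}$ ($k = \frac{1}{6} \left(-3\right) = - \frac{1}{2} \approx -0.5$)
$q{\left(P,A \right)} = \frac{P}{2}$
$K{\left(\frac{1}{-1} \right)} \frac{g + q{\left(k,-4 \right)}}{-48 - 72} - 13 = \left(-3 - \frac{1}{-1}\right) \frac{50 + \frac{1}{2} \left(- \frac{1}{2}\right)}{-48 - 72} - 13 = \left(-3 - -1\right) \frac{50 - \frac{1}{4}}{-120} - 13 = \left(-3 + 1\right) \frac{199}{4} \left(- \frac{1}{120}\right) - 13 = \left(-2\right) \left(- \frac{199}{480}\right) - 13 = \frac{199}{240} - 13 = - \frac{2921}{240}$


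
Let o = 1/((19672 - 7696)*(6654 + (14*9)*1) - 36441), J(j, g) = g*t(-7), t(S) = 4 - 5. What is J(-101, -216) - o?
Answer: 17530741223/81160839 ≈ 216.00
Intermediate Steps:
t(S) = -1
J(j, g) = -g (J(j, g) = g*(-1) = -g)
o = 1/81160839 (o = 1/(11976*(6654 + 126*1) - 36441) = 1/(11976*(6654 + 126) - 36441) = 1/(11976*6780 - 36441) = 1/(81197280 - 36441) = 1/81160839 ≈ 1.2321e-8)
J(-101, -216) - o = -1*(-216) - 1*1/81160839 = 216 - 1/81160839 = 17530741223/81160839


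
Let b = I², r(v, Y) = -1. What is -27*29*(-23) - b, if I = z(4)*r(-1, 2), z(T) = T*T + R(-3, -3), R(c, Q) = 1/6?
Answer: 638915/36 ≈ 17748.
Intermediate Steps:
R(c, Q) = ⅙
z(T) = ⅙ + T² (z(T) = T*T + ⅙ = T² + ⅙ = ⅙ + T²)
I = -97/6 (I = (⅙ + 4²)*(-1) = (⅙ + 16)*(-1) = (97/6)*(-1) = -97/6 ≈ -16.167)
b = 9409/36 (b = (-97/6)² = 9409/36 ≈ 261.36)
-27*29*(-23) - b = -27*29*(-23) - 1*9409/36 = -783*(-23) - 9409/36 = 18009 - 9409/36 = 638915/36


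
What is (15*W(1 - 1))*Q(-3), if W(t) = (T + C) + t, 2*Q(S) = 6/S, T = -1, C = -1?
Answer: 30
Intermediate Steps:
Q(S) = 3/S (Q(S) = (6/S)/2 = 3/S)
W(t) = -2 + t (W(t) = (-1 - 1) + t = -2 + t)
(15*W(1 - 1))*Q(-3) = (15*(-2 + (1 - 1)))*(3/(-3)) = (15*(-2 + 0))*(3*(-1/3)) = (15*(-2))*(-1) = -30*(-1) = 30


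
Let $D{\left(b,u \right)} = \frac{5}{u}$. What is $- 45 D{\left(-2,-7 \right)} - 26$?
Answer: $\frac{43}{7} \approx 6.1429$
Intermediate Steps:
$- 45 D{\left(-2,-7 \right)} - 26 = - 45 \frac{5}{-7} - 26 = - 45 \cdot 5 \left(- \frac{1}{7}\right) - 26 = \left(-45\right) \left(- \frac{5}{7}\right) - 26 = \frac{225}{7} - 26 = \frac{43}{7}$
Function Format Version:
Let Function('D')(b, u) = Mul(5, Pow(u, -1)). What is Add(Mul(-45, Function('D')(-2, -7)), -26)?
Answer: Rational(43, 7) ≈ 6.1429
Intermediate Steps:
Add(Mul(-45, Function('D')(-2, -7)), -26) = Add(Mul(-45, Mul(5, Pow(-7, -1))), -26) = Add(Mul(-45, Mul(5, Rational(-1, 7))), -26) = Add(Mul(-45, Rational(-5, 7)), -26) = Add(Rational(225, 7), -26) = Rational(43, 7)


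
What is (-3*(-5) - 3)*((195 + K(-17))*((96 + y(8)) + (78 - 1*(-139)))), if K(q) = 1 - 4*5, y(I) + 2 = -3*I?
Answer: 606144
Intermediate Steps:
y(I) = -2 - 3*I
K(q) = -19 (K(q) = 1 - 20 = -19)
(-3*(-5) - 3)*((195 + K(-17))*((96 + y(8)) + (78 - 1*(-139)))) = (-3*(-5) - 3)*((195 - 19)*((96 + (-2 - 3*8)) + (78 - 1*(-139)))) = (15 - 3)*(176*((96 + (-2 - 24)) + (78 + 139))) = 12*(176*((96 - 26) + 217)) = 12*(176*(70 + 217)) = 12*(176*287) = 12*50512 = 606144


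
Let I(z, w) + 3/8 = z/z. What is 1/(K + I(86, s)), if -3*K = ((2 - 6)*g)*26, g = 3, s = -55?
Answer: 8/837 ≈ 0.0095579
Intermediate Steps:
I(z, w) = 5/8 (I(z, w) = -3/8 + z/z = -3/8 + 1 = 5/8)
K = 104 (K = -(2 - 6)*3*26/3 = -(-4*3)*26/3 = -(-4)*26 = -⅓*(-312) = 104)
1/(K + I(86, s)) = 1/(104 + 5/8) = 1/(837/8) = 8/837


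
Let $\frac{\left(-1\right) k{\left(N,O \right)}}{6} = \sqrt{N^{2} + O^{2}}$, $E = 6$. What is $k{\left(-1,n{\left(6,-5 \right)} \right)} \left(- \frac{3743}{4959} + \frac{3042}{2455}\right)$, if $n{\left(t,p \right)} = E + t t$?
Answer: $- \frac{620654 \sqrt{1765}}{213585} \approx -122.08$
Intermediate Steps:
$n{\left(t,p \right)} = 6 + t^{2}$ ($n{\left(t,p \right)} = 6 + t t = 6 + t^{2}$)
$k{\left(N,O \right)} = - 6 \sqrt{N^{2} + O^{2}}$
$k{\left(-1,n{\left(6,-5 \right)} \right)} \left(- \frac{3743}{4959} + \frac{3042}{2455}\right) = - 6 \sqrt{\left(-1\right)^{2} + \left(6 + 6^{2}\right)^{2}} \left(- \frac{3743}{4959} + \frac{3042}{2455}\right) = - 6 \sqrt{1 + \left(6 + 36\right)^{2}} \left(\left(-3743\right) \frac{1}{4959} + 3042 \cdot \frac{1}{2455}\right) = - 6 \sqrt{1 + 42^{2}} \left(- \frac{197}{261} + \frac{3042}{2455}\right) = - 6 \sqrt{1 + 1764} \cdot \frac{310327}{640755} = - 6 \sqrt{1765} \cdot \frac{310327}{640755} = - \frac{620654 \sqrt{1765}}{213585}$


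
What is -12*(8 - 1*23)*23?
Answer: 4140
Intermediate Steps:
-12*(8 - 1*23)*23 = -12*(8 - 23)*23 = -12*(-15)*23 = 180*23 = 4140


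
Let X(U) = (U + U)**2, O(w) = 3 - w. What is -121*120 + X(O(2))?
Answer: -14516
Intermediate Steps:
X(U) = 4*U**2 (X(U) = (2*U)**2 = 4*U**2)
-121*120 + X(O(2)) = -121*120 + 4*(3 - 1*2)**2 = -14520 + 4*(3 - 2)**2 = -14520 + 4*1**2 = -14520 + 4*1 = -14520 + 4 = -14516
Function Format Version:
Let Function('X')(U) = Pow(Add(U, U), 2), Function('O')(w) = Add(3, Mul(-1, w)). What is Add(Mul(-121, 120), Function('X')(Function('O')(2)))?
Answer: -14516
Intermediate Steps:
Function('X')(U) = Mul(4, Pow(U, 2)) (Function('X')(U) = Pow(Mul(2, U), 2) = Mul(4, Pow(U, 2)))
Add(Mul(-121, 120), Function('X')(Function('O')(2))) = Add(Mul(-121, 120), Mul(4, Pow(Add(3, Mul(-1, 2)), 2))) = Add(-14520, Mul(4, Pow(Add(3, -2), 2))) = Add(-14520, Mul(4, Pow(1, 2))) = Add(-14520, Mul(4, 1)) = Add(-14520, 4) = -14516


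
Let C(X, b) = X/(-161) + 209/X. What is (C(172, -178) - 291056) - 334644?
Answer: -17326880335/27692 ≈ -6.2570e+5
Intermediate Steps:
C(X, b) = 209/X - X/161 (C(X, b) = X*(-1/161) + 209/X = -X/161 + 209/X = 209/X - X/161)
(C(172, -178) - 291056) - 334644 = ((209/172 - 1/161*172) - 291056) - 334644 = ((209*(1/172) - 172/161) - 291056) - 334644 = ((209/172 - 172/161) - 291056) - 334644 = (4065/27692 - 291056) - 334644 = -8059918687/27692 - 334644 = -17326880335/27692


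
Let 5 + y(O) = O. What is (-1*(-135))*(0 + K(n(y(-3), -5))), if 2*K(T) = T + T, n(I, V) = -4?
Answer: -540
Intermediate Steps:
y(O) = -5 + O
K(T) = T (K(T) = (T + T)/2 = (2*T)/2 = T)
(-1*(-135))*(0 + K(n(y(-3), -5))) = (-1*(-135))*(0 - 4) = 135*(-4) = -540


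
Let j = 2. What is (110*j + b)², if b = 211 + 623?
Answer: 1110916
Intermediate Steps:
b = 834
(110*j + b)² = (110*2 + 834)² = (220 + 834)² = 1054² = 1110916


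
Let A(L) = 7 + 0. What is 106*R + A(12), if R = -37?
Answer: -3915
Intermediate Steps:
A(L) = 7
106*R + A(12) = 106*(-37) + 7 = -3922 + 7 = -3915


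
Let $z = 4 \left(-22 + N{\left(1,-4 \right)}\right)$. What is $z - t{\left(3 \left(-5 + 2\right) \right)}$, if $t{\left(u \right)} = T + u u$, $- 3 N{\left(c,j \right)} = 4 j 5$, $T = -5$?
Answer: $- \frac{172}{3} \approx -57.333$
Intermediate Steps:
$N{\left(c,j \right)} = - \frac{20 j}{3}$ ($N{\left(c,j \right)} = - \frac{4 j 5}{3} = - \frac{20 j}{3}$)
$t{\left(u \right)} = -5 + u^{2}$ ($t{\left(u \right)} = -5 + u u = -5 + u^{2}$)
$z = \frac{56}{3}$ ($z = 4 \left(-22 - - \frac{80}{3}\right) = 4 \left(-22 + \frac{80}{3}\right) = 4 \cdot \frac{14}{3} = \frac{56}{3} \approx 18.667$)
$z - t{\left(3 \left(-5 + 2\right) \right)} = \frac{56}{3} - \left(-5 + \left(3 \left(-5 + 2\right)\right)^{2}\right) = \frac{56}{3} - \left(-5 + \left(3 \left(-3\right)\right)^{2}\right) = \frac{56}{3} - \left(-5 + \left(-9\right)^{2}\right) = \frac{56}{3} - \left(-5 + 81\right) = \frac{56}{3} - 76 = - \frac{172}{3}$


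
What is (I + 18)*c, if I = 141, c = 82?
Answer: 13038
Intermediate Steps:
(I + 18)*c = (141 + 18)*82 = 159*82 = 13038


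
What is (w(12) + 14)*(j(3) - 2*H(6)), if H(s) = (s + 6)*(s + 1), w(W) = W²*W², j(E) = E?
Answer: -3423750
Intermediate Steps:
w(W) = W⁴
H(s) = (1 + s)*(6 + s) (H(s) = (6 + s)*(1 + s) = (1 + s)*(6 + s))
(w(12) + 14)*(j(3) - 2*H(6)) = (12⁴ + 14)*(3 - 2*(6 + 6² + 7*6)) = (20736 + 14)*(3 - 2*(6 + 36 + 42)) = 20750*(3 - 2*84) = 20750*(3 - 168) = 20750*(-165) = -3423750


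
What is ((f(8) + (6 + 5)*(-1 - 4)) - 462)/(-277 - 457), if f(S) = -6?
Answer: 523/734 ≈ 0.71253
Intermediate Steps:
((f(8) + (6 + 5)*(-1 - 4)) - 462)/(-277 - 457) = ((-6 + (6 + 5)*(-1 - 4)) - 462)/(-277 - 457) = ((-6 + 11*(-5)) - 462)/(-734) = ((-6 - 55) - 462)*(-1/734) = (-61 - 462)*(-1/734) = -523*(-1/734) = 523/734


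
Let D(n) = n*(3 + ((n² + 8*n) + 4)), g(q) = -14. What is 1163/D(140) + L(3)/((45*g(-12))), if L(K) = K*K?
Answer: -40291/2901780 ≈ -0.013885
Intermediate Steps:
L(K) = K²
D(n) = n*(7 + n² + 8*n) (D(n) = n*(3 + (4 + n² + 8*n)) = n*(7 + n² + 8*n))
1163/D(140) + L(3)/((45*g(-12))) = 1163/((140*(7 + 140² + 8*140))) + 3²/((45*(-14))) = 1163/((140*(7 + 19600 + 1120))) + 9/(-630) = 1163/((140*20727)) + 9*(-1/630) = 1163/2901780 - 1/70 = -40291/2901780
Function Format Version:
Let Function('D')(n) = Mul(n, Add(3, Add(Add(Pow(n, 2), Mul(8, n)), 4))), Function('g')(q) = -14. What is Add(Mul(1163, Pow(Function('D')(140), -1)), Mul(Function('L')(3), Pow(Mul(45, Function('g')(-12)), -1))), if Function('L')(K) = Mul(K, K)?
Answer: Rational(-40291, 2901780) ≈ -0.013885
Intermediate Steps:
Function('L')(K) = Pow(K, 2)
Function('D')(n) = Mul(n, Add(7, Pow(n, 2), Mul(8, n))) (Function('D')(n) = Mul(n, Add(3, Add(4, Pow(n, 2), Mul(8, n)))) = Mul(n, Add(7, Pow(n, 2), Mul(8, n))))
Add(Mul(1163, Pow(Function('D')(140), -1)), Mul(Function('L')(3), Pow(Mul(45, Function('g')(-12)), -1))) = Add(Mul(1163, Pow(Mul(140, Add(7, Pow(140, 2), Mul(8, 140))), -1)), Mul(Pow(3, 2), Pow(Mul(45, -14), -1))) = Add(Mul(1163, Pow(Mul(140, Add(7, 19600, 1120)), -1)), Mul(9, Pow(-630, -1))) = Add(Mul(1163, Pow(Mul(140, 20727), -1)), Mul(9, Rational(-1, 630))) = Add(Mul(1163, Pow(2901780, -1)), Rational(-1, 70)) = Add(Mul(1163, Rational(1, 2901780)), Rational(-1, 70)) = Add(Rational(1163, 2901780), Rational(-1, 70)) = Rational(-40291, 2901780)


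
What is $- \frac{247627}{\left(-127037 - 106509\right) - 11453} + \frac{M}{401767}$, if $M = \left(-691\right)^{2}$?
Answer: $\frac{216470724428}{98432513233} \approx 2.1992$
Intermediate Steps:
$M = 477481$
$- \frac{247627}{\left(-127037 - 106509\right) - 11453} + \frac{M}{401767} = - \frac{247627}{\left(-127037 - 106509\right) - 11453} + \frac{477481}{401767} = - \frac{247627}{-233546 - 11453} + 477481 \cdot \frac{1}{401767} = - \frac{247627}{-244999} + \frac{477481}{401767} = \left(-247627\right) \left(- \frac{1}{244999}\right) + \frac{477481}{401767} = \frac{247627}{244999} + \frac{477481}{401767} = \frac{216470724428}{98432513233}$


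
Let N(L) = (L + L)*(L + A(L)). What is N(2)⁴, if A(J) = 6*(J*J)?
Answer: 116985856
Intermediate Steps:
A(J) = 6*J²
N(L) = 2*L*(L + 6*L²) (N(L) = (L + L)*(L + 6*L²) = (2*L)*(L + 6*L²) = 2*L*(L + 6*L²))
N(2)⁴ = (2²*(2 + 12*2))⁴ = (4*(2 + 24))⁴ = (4*26)⁴ = 104⁴ = 116985856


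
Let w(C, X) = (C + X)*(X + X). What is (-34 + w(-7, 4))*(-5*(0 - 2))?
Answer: -580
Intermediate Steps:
w(C, X) = 2*X*(C + X) (w(C, X) = (C + X)*(2*X) = 2*X*(C + X))
(-34 + w(-7, 4))*(-5*(0 - 2)) = (-34 + 2*4*(-7 + 4))*(-5*(0 - 2)) = (-34 + 2*4*(-3))*(-5*(-2)) = (-34 - 24)*10 = -58*10 = -580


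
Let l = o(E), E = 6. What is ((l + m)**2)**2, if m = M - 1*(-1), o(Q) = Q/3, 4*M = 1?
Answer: 28561/256 ≈ 111.57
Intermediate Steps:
M = 1/4 (M = (1/4)*1 = 1/4 ≈ 0.25000)
o(Q) = Q/3 (o(Q) = Q*(1/3) = Q/3)
m = 5/4 (m = 1/4 - 1*(-1) = 1/4 + 1 = 5/4 ≈ 1.2500)
l = 2 (l = (1/3)*6 = 2)
((l + m)**2)**2 = ((2 + 5/4)**2)**2 = ((13/4)**2)**2 = (169/16)**2 = 28561/256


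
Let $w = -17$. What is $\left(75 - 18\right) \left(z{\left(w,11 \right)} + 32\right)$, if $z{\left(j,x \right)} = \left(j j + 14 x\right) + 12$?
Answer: $27759$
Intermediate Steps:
$z{\left(j,x \right)} = 12 + j^{2} + 14 x$ ($z{\left(j,x \right)} = \left(j^{2} + 14 x\right) + 12 = 12 + j^{2} + 14 x$)
$\left(75 - 18\right) \left(z{\left(w,11 \right)} + 32\right) = \left(75 - 18\right) \left(\left(12 + \left(-17\right)^{2} + 14 \cdot 11\right) + 32\right) = 57 \left(\left(12 + 289 + 154\right) + 32\right) = 57 \left(455 + 32\right) = 57 \cdot 487 = 27759$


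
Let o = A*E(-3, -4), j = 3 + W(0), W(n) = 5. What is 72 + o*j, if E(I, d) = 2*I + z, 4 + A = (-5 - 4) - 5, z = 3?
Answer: 504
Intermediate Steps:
A = -18 (A = -4 + ((-5 - 4) - 5) = -4 + (-9 - 5) = -4 - 14 = -18)
j = 8 (j = 3 + 5 = 8)
E(I, d) = 3 + 2*I (E(I, d) = 2*I + 3 = 3 + 2*I)
o = 54 (o = -18*(3 + 2*(-3)) = -18*(3 - 6) = -18*(-3) = 54)
72 + o*j = 72 + 54*8 = 72 + 432 = 504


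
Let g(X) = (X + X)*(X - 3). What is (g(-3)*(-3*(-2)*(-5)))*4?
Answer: -4320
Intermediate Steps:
g(X) = 2*X*(-3 + X) (g(X) = (2*X)*(-3 + X) = 2*X*(-3 + X))
(g(-3)*(-3*(-2)*(-5)))*4 = ((2*(-3)*(-3 - 3))*(-3*(-2)*(-5)))*4 = ((2*(-3)*(-6))*(6*(-5)))*4 = (36*(-30))*4 = -1080*4 = -4320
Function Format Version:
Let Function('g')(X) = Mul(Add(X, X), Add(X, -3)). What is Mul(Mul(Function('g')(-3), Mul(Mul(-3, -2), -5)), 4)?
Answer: -4320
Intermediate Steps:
Function('g')(X) = Mul(2, X, Add(-3, X)) (Function('g')(X) = Mul(Mul(2, X), Add(-3, X)) = Mul(2, X, Add(-3, X)))
Mul(Mul(Function('g')(-3), Mul(Mul(-3, -2), -5)), 4) = Mul(Mul(Mul(2, -3, Add(-3, -3)), Mul(Mul(-3, -2), -5)), 4) = Mul(Mul(Mul(2, -3, -6), Mul(6, -5)), 4) = Mul(Mul(36, -30), 4) = Mul(-1080, 4) = -4320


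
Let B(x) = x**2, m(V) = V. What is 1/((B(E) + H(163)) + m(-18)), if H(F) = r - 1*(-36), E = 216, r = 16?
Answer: 1/46690 ≈ 2.1418e-5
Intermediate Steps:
H(F) = 52 (H(F) = 16 - 1*(-36) = 16 + 36 = 52)
1/((B(E) + H(163)) + m(-18)) = 1/((216**2 + 52) - 18) = 1/((46656 + 52) - 18) = 1/(46708 - 18) = 1/46690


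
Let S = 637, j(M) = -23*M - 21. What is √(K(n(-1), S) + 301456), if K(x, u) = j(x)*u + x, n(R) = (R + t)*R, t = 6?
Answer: √361329 ≈ 601.11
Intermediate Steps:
j(M) = -21 - 23*M
n(R) = R*(6 + R) (n(R) = (R + 6)*R = (6 + R)*R = R*(6 + R))
K(x, u) = x + u*(-21 - 23*x) (K(x, u) = (-21 - 23*x)*u + x = u*(-21 - 23*x) + x = x + u*(-21 - 23*x))
√(K(n(-1), S) + 301456) = √((-(6 - 1) - 1*637*(21 + 23*(-(6 - 1)))) + 301456) = √((-1*5 - 1*637*(21 + 23*(-1*5))) + 301456) = √((-5 - 1*637*(21 + 23*(-5))) + 301456) = √((-5 - 1*637*(21 - 115)) + 301456) = √((-5 - 1*637*(-94)) + 301456) = √((-5 + 59878) + 301456) = √(59873 + 301456) = √361329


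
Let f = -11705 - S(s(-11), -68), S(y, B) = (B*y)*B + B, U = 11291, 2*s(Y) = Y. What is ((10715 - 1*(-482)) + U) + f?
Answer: 36283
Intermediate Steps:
s(Y) = Y/2
S(y, B) = B + y*B² (S(y, B) = y*B² + B = B + y*B²)
f = 13795 (f = -11705 - (-68)*(1 - 34*(-11)) = -11705 - (-68)*(1 - 68*(-11/2)) = -11705 - (-68)*(1 + 374) = -11705 - (-68)*375 = -11705 - 1*(-25500) = -11705 + 25500 = 13795)
((10715 - 1*(-482)) + U) + f = ((10715 - 1*(-482)) + 11291) + 13795 = ((10715 + 482) + 11291) + 13795 = (11197 + 11291) + 13795 = 22488 + 13795 = 36283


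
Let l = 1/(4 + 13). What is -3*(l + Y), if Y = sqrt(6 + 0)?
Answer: -3/17 - 3*sqrt(6) ≈ -7.5249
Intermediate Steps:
l = 1/17 ≈ 0.058824
Y = sqrt(6) ≈ 2.4495
-3*(l + Y) = -3*(1/17 + sqrt(6)) = -3/17 - 3*sqrt(6)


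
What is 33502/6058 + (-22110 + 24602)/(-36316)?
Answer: 21456466/3928613 ≈ 5.4616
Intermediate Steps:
33502/6058 + (-22110 + 24602)/(-36316) = 33502*(1/6058) + 2492*(-1/36316) = 16751/3029 - 89/1297 = 21456466/3928613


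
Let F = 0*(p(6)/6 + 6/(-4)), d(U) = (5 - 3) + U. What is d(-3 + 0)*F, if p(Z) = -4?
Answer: 0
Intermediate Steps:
d(U) = 2 + U
F = 0 (F = 0*(-4/6 + 6/(-4)) = 0*(-4*⅙ + 6*(-¼)) = 0*(-⅔ - 3/2) = 0*(-13/6) = 0)
d(-3 + 0)*F = (2 + (-3 + 0))*0 = (2 - 3)*0 = -1*0 = 0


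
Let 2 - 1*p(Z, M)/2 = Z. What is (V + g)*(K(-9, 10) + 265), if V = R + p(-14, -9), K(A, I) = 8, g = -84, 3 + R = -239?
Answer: -80262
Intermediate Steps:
R = -242 (R = -3 - 239 = -242)
p(Z, M) = 4 - 2*Z
V = -210 (V = -242 + (4 - 2*(-14)) = -242 + (4 + 28) = -242 + 32 = -210)
(V + g)*(K(-9, 10) + 265) = (-210 - 84)*(8 + 265) = -294*273 = -80262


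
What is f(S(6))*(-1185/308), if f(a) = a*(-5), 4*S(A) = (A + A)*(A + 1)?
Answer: 17775/44 ≈ 403.98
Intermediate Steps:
S(A) = A*(1 + A)/2 (S(A) = ((A + A)*(A + 1))/4 = ((2*A)*(1 + A))/4 = (2*A*(1 + A))/4 = A*(1 + A)/2)
f(a) = -5*a
f(S(6))*(-1185/308) = (-5*6*(1 + 6)/2)*(-1185/308) = (-5*6*7/2)*(-1185*1/308) = -5*21*(-1185/308) = -105*(-1185/308) = 17775/44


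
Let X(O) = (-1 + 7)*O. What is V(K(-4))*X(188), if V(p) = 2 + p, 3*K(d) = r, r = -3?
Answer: 1128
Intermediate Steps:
K(d) = -1 (K(d) = (1/3)*(-3) = -1)
X(O) = 6*O
V(K(-4))*X(188) = (2 - 1)*(6*188) = 1*1128 = 1128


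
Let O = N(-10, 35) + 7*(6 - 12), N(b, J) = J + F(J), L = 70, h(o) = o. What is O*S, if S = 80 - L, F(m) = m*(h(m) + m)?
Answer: 24430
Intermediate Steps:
F(m) = 2*m² (F(m) = m*(m + m) = m*(2*m) = 2*m²)
N(b, J) = J + 2*J²
O = 2443 (O = 35*(1 + 2*35) + 7*(6 - 12) = 35*(1 + 70) + 7*(-6) = 35*71 - 42 = 2485 - 42 = 2443)
S = 10 (S = 80 - 1*70 = 80 - 70 = 10)
O*S = 2443*10 = 24430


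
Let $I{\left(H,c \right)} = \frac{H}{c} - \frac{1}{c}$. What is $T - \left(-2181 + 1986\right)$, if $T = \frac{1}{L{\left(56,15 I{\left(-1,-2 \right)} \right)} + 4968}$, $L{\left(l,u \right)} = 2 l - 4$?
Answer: $\frac{989821}{5076} \approx 195.0$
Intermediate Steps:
$I{\left(H,c \right)} = - \frac{1}{c} + \frac{H}{c}$
$L{\left(l,u \right)} = -4 + 2 l$
$T = \frac{1}{5076}$ ($T = \frac{1}{\left(-4 + 2 \cdot 56\right) + 4968} = \frac{1}{\left(-4 + 112\right) + 4968} = \frac{1}{108 + 4968} = \frac{1}{5076} \approx 0.00019701$)
$T - \left(-2181 + 1986\right) = \frac{1}{5076} - \left(-2181 + 1986\right) = \frac{1}{5076} - -195 = \frac{1}{5076} + 195 = \frac{989821}{5076}$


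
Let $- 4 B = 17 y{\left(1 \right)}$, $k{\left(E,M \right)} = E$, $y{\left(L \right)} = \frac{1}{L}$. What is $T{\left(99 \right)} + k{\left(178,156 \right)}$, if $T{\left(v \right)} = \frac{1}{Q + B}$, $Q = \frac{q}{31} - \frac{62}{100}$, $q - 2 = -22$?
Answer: $\frac{3040166}{17097} \approx 177.82$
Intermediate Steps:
$q = -20$ ($q = 2 - 22 = -20$)
$Q = - \frac{1961}{1550}$ ($Q = - \frac{20}{31} - \frac{62}{100} = \left(-20\right) \frac{1}{31} - \frac{31}{50} = - \frac{20}{31} - \frac{31}{50} = - \frac{1961}{1550} \approx -1.2652$)
$B = - \frac{17}{4}$ ($B = - \frac{17 \cdot 1^{-1}}{4} = - \frac{17 \cdot 1}{4} = \left(- \frac{1}{4}\right) 17 = - \frac{17}{4} \approx -4.25$)
$T{\left(v \right)} = - \frac{3100}{17097}$ ($T{\left(v \right)} = \frac{1}{- \frac{1961}{1550} - \frac{17}{4}} = \frac{1}{- \frac{17097}{3100}} = - \frac{3100}{17097}$)
$T{\left(99 \right)} + k{\left(178,156 \right)} = - \frac{3100}{17097} + 178 = \frac{3040166}{17097}$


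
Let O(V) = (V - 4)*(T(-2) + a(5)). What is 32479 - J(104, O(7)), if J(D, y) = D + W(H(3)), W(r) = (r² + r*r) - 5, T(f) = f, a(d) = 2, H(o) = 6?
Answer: 32308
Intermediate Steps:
W(r) = -5 + 2*r² (W(r) = (r² + r²) - 5 = 2*r² - 5 = -5 + 2*r²)
O(V) = 0 (O(V) = (V - 4)*(-2 + 2) = (-4 + V)*0 = 0)
J(D, y) = 67 + D (J(D, y) = D + (-5 + 2*6²) = D + (-5 + 2*36) = D + (-5 + 72) = D + 67 = 67 + D)
32479 - J(104, O(7)) = 32479 - (67 + 104) = 32479 - 1*171 = 32479 - 171 = 32308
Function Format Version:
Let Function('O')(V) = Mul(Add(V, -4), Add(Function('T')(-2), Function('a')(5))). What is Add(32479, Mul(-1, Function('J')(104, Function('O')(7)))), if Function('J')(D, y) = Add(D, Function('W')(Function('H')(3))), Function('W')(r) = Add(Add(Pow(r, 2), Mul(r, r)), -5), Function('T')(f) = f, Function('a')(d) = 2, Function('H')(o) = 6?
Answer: 32308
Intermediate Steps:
Function('W')(r) = Add(-5, Mul(2, Pow(r, 2))) (Function('W')(r) = Add(Add(Pow(r, 2), Pow(r, 2)), -5) = Add(Mul(2, Pow(r, 2)), -5) = Add(-5, Mul(2, Pow(r, 2))))
Function('O')(V) = 0 (Function('O')(V) = Mul(Add(V, -4), Add(-2, 2)) = Mul(Add(-4, V), 0) = 0)
Function('J')(D, y) = Add(67, D) (Function('J')(D, y) = Add(D, Add(-5, Mul(2, Pow(6, 2)))) = Add(D, Add(-5, Mul(2, 36))) = Add(D, Add(-5, 72)) = Add(D, 67) = Add(67, D))
Add(32479, Mul(-1, Function('J')(104, Function('O')(7)))) = Add(32479, Mul(-1, Add(67, 104))) = Add(32479, Mul(-1, 171)) = Add(32479, -171) = 32308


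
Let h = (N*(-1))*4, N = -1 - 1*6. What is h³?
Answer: 21952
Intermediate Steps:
N = -7 (N = -1 - 6 = -7)
h = 28 (h = -7*(-1)*4 = 7*4 = 28)
h³ = 28³ = 21952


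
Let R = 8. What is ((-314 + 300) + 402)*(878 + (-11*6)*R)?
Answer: 135800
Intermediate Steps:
((-314 + 300) + 402)*(878 + (-11*6)*R) = ((-314 + 300) + 402)*(878 - 11*6*8) = (-14 + 402)*(878 - 66*8) = 388*(878 - 528) = 388*350 = 135800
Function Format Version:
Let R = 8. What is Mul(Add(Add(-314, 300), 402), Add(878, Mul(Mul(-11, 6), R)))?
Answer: 135800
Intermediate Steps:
Mul(Add(Add(-314, 300), 402), Add(878, Mul(Mul(-11, 6), R))) = Mul(Add(Add(-314, 300), 402), Add(878, Mul(Mul(-11, 6), 8))) = Mul(Add(-14, 402), Add(878, Mul(-66, 8))) = Mul(388, Add(878, -528)) = Mul(388, 350) = 135800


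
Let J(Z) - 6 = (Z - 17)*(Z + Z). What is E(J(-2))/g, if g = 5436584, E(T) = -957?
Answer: -957/5436584 ≈ -0.00017603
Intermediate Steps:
J(Z) = 6 + 2*Z*(-17 + Z) (J(Z) = 6 + (Z - 17)*(Z + Z) = 6 + (-17 + Z)*(2*Z) = 6 + 2*Z*(-17 + Z))
E(J(-2))/g = -957/5436584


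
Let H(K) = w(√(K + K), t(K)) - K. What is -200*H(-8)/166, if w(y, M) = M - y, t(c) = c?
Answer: 400*I/83 ≈ 4.8193*I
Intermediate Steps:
H(K) = -√2*√K (H(K) = (K - √(K + K)) - K = (K - √(2*K)) - K = (K - √2*√K) - K = -√2*√K)
-200*H(-8)/166 = -200*(-√2*√(-8))/166 = -200*(-√2*2*I*√2)/166 = -200*(-4*I)/166 = -(-400)*I/83 = 400*I/83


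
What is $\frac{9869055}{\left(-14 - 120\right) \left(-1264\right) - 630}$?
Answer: $\frac{9869055}{168746} \approx 58.485$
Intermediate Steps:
$\frac{9869055}{\left(-14 - 120\right) \left(-1264\right) - 630} = \frac{9869055}{\left(-134\right) \left(-1264\right) - 630} = \frac{9869055}{169376 - 630} = \frac{9869055}{168746}$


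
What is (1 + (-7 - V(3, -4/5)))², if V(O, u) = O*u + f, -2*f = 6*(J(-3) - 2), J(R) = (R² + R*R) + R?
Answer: 31329/25 ≈ 1253.2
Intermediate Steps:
J(R) = R + 2*R² (J(R) = (R² + R²) + R = 2*R² + R = R + 2*R²)
f = -39 (f = -3*(-3*(1 + 2*(-3)) - 2) = -3*(-3*(1 - 6) - 2) = -3*(-3*(-5) - 2) = -3*(15 - 2) = -3*13 = -½*78 = -39)
V(O, u) = -39 + O*u (V(O, u) = O*u - 39 = -39 + O*u)
(1 + (-7 - V(3, -4/5)))² = (1 + (-7 - (-39 + 3*(-4/5))))² = (1 + (-7 - (-39 + 3*(-4*⅕))))² = (1 + (-7 - (-39 + 3*(-⅘))))² = (1 + (-7 - (-39 - 12/5)))² = (1 + (-7 - 1*(-207/5)))² = (1 + (-7 + 207/5))² = (1 + 172/5)² = (177/5)² = 31329/25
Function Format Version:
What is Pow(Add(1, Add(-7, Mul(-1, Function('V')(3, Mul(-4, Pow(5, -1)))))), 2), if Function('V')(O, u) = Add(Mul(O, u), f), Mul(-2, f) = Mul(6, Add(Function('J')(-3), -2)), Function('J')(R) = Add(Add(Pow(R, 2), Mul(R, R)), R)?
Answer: Rational(31329, 25) ≈ 1253.2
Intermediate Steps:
Function('J')(R) = Add(R, Mul(2, Pow(R, 2))) (Function('J')(R) = Add(Add(Pow(R, 2), Pow(R, 2)), R) = Add(Mul(2, Pow(R, 2)), R) = Add(R, Mul(2, Pow(R, 2))))
f = -39 (f = Mul(Rational(-1, 2), Mul(6, Add(Mul(-3, Add(1, Mul(2, -3))), -2))) = Mul(Rational(-1, 2), Mul(6, Add(Mul(-3, Add(1, -6)), -2))) = Mul(Rational(-1, 2), Mul(6, Add(Mul(-3, -5), -2))) = Mul(Rational(-1, 2), Mul(6, Add(15, -2))) = Mul(Rational(-1, 2), Mul(6, 13)) = Mul(Rational(-1, 2), 78) = -39)
Function('V')(O, u) = Add(-39, Mul(O, u)) (Function('V')(O, u) = Add(Mul(O, u), -39) = Add(-39, Mul(O, u)))
Pow(Add(1, Add(-7, Mul(-1, Function('V')(3, Mul(-4, Pow(5, -1)))))), 2) = Pow(Add(1, Add(-7, Mul(-1, Add(-39, Mul(3, Mul(-4, Pow(5, -1))))))), 2) = Pow(Add(1, Add(-7, Mul(-1, Add(-39, Mul(3, Mul(-4, Rational(1, 5))))))), 2) = Pow(Add(1, Add(-7, Mul(-1, Add(-39, Mul(3, Rational(-4, 5)))))), 2) = Pow(Add(1, Add(-7, Mul(-1, Add(-39, Rational(-12, 5))))), 2) = Pow(Add(1, Add(-7, Mul(-1, Rational(-207, 5)))), 2) = Pow(Add(1, Add(-7, Rational(207, 5))), 2) = Pow(Add(1, Rational(172, 5)), 2) = Pow(Rational(177, 5), 2) = Rational(31329, 25)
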